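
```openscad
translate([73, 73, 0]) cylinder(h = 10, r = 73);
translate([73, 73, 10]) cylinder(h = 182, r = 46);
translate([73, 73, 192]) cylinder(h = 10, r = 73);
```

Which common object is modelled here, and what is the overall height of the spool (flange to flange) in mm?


A spool. The overall height is 202 mm.

Three coaxial cylinders, large–small–large — a spool. Two 10 mm flanges and a 182 mm core give 10 + 182 + 10 = 202 mm.


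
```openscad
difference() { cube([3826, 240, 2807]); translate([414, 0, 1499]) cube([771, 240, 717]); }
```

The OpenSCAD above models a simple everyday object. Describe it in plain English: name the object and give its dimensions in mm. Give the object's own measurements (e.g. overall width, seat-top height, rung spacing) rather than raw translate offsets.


A wall 3826 mm long (x), 240 mm thick (y), 2807 mm tall, with a rectangular window opening cut through it. The opening is 771 mm wide and 717 mm tall; its sill is at z = 1499 mm and its near (−x) edge is 414 mm from the wall's −x end. The opening passes through the full wall thickness.


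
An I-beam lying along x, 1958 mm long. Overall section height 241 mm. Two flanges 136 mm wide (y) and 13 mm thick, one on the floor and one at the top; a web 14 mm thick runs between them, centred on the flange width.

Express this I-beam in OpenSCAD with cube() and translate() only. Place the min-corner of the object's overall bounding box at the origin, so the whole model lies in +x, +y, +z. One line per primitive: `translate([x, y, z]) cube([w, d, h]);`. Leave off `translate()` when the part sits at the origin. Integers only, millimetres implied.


cube([1958, 136, 13]);
translate([0, 61, 13]) cube([1958, 14, 215]);
translate([0, 0, 228]) cube([1958, 136, 13]);


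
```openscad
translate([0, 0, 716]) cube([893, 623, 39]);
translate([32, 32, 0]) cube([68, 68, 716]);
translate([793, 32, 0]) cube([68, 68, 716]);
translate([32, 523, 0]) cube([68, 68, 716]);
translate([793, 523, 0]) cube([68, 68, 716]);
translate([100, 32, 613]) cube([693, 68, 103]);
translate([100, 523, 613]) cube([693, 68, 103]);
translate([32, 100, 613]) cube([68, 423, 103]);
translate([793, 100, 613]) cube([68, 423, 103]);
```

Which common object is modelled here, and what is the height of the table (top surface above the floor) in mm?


A table. The table height is 755 mm.

A 893×623×39 slab sits at z = 716 on four 68 mm square posts — a table. The top surface is at 716 + 39 = 755 mm.


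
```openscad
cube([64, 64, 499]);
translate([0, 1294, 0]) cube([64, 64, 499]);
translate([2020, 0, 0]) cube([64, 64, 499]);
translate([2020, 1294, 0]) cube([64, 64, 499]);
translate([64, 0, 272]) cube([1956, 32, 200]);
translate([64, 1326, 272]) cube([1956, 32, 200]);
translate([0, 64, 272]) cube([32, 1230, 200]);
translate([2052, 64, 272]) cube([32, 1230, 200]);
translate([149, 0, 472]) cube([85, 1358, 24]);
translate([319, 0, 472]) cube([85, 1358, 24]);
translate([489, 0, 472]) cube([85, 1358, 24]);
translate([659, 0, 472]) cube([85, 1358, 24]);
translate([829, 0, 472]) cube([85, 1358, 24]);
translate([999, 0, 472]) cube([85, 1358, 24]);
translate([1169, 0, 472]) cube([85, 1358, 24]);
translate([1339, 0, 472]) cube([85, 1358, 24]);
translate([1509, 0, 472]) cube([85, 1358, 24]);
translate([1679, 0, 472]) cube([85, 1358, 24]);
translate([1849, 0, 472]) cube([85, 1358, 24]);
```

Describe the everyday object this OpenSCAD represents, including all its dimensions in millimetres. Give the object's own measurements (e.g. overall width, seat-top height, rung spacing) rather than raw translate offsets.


A bed frame 2084 mm long (x) by 1358 mm wide (y). Four 64×64 mm corner posts, 499 mm tall, at the corners of the footprint. Four rails of 32 mm thickness and 200 mm height run between adjacent posts with their undersides at z = 272 mm, their outer faces flush with the outside of the frame (the two x-running rails run between the posts' inner faces; the two y-running rails run between the posts' inner faces). 11 slats, each 85 mm wide (x) and 24 mm thick, lie across the top of the two x-running rails, running the full 1358 mm width of the frame in y; along x they sit between the end posts with a 85 mm gap after the −x posts and between neighbouring slats, leaving 86 mm before the +x posts.


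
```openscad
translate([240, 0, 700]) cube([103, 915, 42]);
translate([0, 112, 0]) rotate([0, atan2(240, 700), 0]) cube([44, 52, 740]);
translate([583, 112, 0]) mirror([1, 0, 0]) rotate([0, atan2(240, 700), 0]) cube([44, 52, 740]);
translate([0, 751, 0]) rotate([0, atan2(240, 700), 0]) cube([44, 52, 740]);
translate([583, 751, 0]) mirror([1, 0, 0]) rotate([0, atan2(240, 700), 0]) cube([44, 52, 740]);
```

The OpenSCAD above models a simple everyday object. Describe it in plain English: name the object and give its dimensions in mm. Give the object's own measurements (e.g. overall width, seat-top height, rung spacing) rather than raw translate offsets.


A sawhorse. A 103×915×42 mm beam (x, y, z) sits on two A-frame leg pairs. Each pair is two raked legs of 44×52 mm section (52 mm along y) splaying symmetrically in x. Each leg rises 700 mm vertically over 240 mm of horizontal reach and is 740 mm long along its own axis. Every leg's outer bottom edge rests on the floor and its outer top edge meets a bottom edge of the beam — the left legs (tilting toward +x) meet the beam's −x bottom edge, the right legs (their mirror images, tilting toward −x) meet its +x bottom edge — so the leg tops tuck under the beam, the beam's underside is 700 mm above the floor, and the feet are 583 mm apart outside-to-outside with the beam centred between them. The two leg pairs are set in 112 mm from either end of the beam.


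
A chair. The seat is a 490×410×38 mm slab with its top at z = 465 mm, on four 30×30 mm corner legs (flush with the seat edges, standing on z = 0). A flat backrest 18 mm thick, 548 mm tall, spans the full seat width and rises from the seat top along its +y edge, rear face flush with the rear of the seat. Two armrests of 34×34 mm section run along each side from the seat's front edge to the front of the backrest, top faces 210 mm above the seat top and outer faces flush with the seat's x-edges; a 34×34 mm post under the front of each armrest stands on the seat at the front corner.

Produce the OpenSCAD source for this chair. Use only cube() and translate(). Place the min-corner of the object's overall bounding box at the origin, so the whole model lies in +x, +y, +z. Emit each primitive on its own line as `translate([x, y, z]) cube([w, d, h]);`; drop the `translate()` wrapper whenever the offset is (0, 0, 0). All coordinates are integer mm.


// leg_h = 465 - 38 = 427
// arm post h = 210 - 34 = 176
translate([0, 0, 427]) cube([490, 410, 38]);
cube([30, 30, 427]);
translate([460, 0, 0]) cube([30, 30, 427]);
translate([0, 380, 0]) cube([30, 30, 427]);
translate([460, 380, 0]) cube([30, 30, 427]);
translate([0, 392, 465]) cube([490, 18, 548]);
translate([0, 0, 641]) cube([34, 392, 34]);
translate([456, 0, 641]) cube([34, 392, 34]);
translate([0, 0, 465]) cube([34, 34, 176]);
translate([456, 0, 465]) cube([34, 34, 176]);


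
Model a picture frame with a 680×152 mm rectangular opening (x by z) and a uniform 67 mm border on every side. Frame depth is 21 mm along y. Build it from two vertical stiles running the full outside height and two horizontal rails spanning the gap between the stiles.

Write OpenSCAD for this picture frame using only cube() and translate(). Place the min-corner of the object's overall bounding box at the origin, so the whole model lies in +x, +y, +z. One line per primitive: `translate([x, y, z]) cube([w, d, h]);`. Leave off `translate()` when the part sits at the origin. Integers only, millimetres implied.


cube([67, 21, 286]);
translate([747, 0, 0]) cube([67, 21, 286]);
translate([67, 0, 0]) cube([680, 21, 67]);
translate([67, 0, 219]) cube([680, 21, 67]);


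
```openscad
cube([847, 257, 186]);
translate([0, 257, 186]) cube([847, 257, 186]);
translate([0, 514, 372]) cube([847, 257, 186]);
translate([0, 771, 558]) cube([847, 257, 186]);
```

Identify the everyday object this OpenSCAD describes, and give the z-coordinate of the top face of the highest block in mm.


A staircase. The total rise is 744 mm.

4 identical blocks, each offset up and back from the previous — a staircase. Each step is 186 mm tall and there are 4 of them, so the total rise is 4 × 186 = 744 mm.


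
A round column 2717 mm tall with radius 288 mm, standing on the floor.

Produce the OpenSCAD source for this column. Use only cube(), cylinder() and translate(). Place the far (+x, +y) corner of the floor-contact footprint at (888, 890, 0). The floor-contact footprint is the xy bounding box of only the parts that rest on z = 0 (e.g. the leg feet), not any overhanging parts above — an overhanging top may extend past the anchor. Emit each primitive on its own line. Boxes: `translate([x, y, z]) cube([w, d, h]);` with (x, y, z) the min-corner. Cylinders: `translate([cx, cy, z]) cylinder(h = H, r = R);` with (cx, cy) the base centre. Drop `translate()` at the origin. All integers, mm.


translate([600, 602, 0]) cylinder(h = 2717, r = 288);


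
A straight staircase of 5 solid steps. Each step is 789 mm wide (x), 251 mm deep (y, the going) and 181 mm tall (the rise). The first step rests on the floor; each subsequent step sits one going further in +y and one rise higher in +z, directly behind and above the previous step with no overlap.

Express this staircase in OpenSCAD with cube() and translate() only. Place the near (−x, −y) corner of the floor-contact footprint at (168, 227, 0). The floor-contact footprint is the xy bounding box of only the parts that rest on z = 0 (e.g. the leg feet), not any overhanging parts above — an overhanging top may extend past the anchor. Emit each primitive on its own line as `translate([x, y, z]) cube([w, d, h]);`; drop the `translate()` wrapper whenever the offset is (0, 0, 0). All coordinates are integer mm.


translate([168, 227, 0]) cube([789, 251, 181]);
translate([168, 478, 181]) cube([789, 251, 181]);
translate([168, 729, 362]) cube([789, 251, 181]);
translate([168, 980, 543]) cube([789, 251, 181]);
translate([168, 1231, 724]) cube([789, 251, 181]);


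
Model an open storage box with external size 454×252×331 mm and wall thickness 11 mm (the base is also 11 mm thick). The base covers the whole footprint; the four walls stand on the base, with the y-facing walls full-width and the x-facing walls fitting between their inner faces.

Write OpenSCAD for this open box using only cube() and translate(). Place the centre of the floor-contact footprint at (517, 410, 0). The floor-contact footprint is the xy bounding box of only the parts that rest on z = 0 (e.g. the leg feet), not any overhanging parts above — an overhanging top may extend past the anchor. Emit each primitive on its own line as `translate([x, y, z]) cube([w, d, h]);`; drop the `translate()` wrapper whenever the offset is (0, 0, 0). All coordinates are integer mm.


translate([290, 284, 0]) cube([454, 252, 11]);
translate([290, 284, 11]) cube([454, 11, 320]);
translate([290, 525, 11]) cube([454, 11, 320]);
translate([290, 295, 11]) cube([11, 230, 320]);
translate([733, 295, 11]) cube([11, 230, 320]);


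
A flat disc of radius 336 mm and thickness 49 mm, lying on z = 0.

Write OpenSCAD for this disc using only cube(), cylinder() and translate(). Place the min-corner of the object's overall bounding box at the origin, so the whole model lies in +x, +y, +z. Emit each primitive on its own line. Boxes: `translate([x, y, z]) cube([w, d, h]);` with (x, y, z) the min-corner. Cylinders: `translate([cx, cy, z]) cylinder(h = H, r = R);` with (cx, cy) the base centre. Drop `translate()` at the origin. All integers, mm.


translate([336, 336, 0]) cylinder(h = 49, r = 336);


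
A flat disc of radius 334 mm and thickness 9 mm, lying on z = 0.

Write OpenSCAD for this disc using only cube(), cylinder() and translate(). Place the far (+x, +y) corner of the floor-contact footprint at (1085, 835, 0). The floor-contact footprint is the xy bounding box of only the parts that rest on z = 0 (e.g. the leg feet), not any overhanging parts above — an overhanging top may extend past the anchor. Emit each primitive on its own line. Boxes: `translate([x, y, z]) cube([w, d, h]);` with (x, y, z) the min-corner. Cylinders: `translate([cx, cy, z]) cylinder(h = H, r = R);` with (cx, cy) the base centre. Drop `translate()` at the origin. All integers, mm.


translate([751, 501, 0]) cylinder(h = 9, r = 334);


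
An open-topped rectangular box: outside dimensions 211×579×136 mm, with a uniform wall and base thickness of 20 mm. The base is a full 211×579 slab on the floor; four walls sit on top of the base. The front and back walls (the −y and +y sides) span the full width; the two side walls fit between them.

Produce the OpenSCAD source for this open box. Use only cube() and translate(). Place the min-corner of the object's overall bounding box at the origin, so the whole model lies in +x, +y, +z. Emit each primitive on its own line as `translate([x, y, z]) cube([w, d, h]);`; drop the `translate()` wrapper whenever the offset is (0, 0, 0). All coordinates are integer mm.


cube([211, 579, 20]);
translate([0, 0, 20]) cube([211, 20, 116]);
translate([0, 559, 20]) cube([211, 20, 116]);
translate([0, 20, 20]) cube([20, 539, 116]);
translate([191, 20, 20]) cube([20, 539, 116]);


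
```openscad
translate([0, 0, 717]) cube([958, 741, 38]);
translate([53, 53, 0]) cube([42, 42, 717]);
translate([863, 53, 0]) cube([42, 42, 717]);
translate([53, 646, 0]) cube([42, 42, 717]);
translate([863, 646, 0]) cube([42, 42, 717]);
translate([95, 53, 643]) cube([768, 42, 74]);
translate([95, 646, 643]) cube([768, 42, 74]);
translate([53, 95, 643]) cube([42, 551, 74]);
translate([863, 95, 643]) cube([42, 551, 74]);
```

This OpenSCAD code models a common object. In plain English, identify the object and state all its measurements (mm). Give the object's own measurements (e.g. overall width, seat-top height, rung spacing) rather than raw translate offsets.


A table: top 958 mm (x) × 741 mm (y), 38 mm thick, upper face at z = 755 mm, on four 42×42 mm square legs, each inset 53 mm from the nearest pair of top edges from z = 0 to the bottom of the top. Four apron rails, 42 mm thick and 74 mm tall, run between adjacent legs with their top edges flush with the underside of the top and their outer faces flush with the legs' outer faces.


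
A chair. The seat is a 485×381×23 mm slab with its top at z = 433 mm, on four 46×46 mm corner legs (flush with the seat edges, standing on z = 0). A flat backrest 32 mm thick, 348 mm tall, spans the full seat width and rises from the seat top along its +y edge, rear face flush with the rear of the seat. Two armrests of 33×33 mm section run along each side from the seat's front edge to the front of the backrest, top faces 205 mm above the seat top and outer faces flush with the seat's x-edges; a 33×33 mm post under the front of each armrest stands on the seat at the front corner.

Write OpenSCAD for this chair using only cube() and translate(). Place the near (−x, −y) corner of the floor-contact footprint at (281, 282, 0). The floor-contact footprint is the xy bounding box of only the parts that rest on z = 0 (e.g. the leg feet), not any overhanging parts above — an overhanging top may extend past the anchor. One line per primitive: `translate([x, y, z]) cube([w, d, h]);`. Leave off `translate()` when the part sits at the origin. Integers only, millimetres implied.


translate([281, 282, 410]) cube([485, 381, 23]);
translate([281, 282, 0]) cube([46, 46, 410]);
translate([720, 282, 0]) cube([46, 46, 410]);
translate([281, 617, 0]) cube([46, 46, 410]);
translate([720, 617, 0]) cube([46, 46, 410]);
translate([281, 631, 433]) cube([485, 32, 348]);
translate([281, 282, 605]) cube([33, 349, 33]);
translate([733, 282, 605]) cube([33, 349, 33]);
translate([281, 282, 433]) cube([33, 33, 172]);
translate([733, 282, 433]) cube([33, 33, 172]);


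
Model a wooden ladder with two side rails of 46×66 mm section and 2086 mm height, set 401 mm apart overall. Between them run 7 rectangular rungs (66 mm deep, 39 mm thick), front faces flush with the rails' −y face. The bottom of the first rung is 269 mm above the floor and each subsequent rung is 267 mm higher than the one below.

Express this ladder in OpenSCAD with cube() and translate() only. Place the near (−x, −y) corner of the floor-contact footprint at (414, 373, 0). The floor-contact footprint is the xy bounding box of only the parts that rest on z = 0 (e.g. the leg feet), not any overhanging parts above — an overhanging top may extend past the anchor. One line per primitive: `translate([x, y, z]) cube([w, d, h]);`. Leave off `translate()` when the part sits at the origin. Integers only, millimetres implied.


// rung span = 401 - 2*46 = 309
// rung[k] z = 269 + k*267
translate([414, 373, 0]) cube([46, 66, 2086]);
translate([769, 373, 0]) cube([46, 66, 2086]);
translate([460, 373, 269]) cube([309, 66, 39]);
translate([460, 373, 536]) cube([309, 66, 39]);
translate([460, 373, 803]) cube([309, 66, 39]);
translate([460, 373, 1070]) cube([309, 66, 39]);
translate([460, 373, 1337]) cube([309, 66, 39]);
translate([460, 373, 1604]) cube([309, 66, 39]);
translate([460, 373, 1871]) cube([309, 66, 39]);


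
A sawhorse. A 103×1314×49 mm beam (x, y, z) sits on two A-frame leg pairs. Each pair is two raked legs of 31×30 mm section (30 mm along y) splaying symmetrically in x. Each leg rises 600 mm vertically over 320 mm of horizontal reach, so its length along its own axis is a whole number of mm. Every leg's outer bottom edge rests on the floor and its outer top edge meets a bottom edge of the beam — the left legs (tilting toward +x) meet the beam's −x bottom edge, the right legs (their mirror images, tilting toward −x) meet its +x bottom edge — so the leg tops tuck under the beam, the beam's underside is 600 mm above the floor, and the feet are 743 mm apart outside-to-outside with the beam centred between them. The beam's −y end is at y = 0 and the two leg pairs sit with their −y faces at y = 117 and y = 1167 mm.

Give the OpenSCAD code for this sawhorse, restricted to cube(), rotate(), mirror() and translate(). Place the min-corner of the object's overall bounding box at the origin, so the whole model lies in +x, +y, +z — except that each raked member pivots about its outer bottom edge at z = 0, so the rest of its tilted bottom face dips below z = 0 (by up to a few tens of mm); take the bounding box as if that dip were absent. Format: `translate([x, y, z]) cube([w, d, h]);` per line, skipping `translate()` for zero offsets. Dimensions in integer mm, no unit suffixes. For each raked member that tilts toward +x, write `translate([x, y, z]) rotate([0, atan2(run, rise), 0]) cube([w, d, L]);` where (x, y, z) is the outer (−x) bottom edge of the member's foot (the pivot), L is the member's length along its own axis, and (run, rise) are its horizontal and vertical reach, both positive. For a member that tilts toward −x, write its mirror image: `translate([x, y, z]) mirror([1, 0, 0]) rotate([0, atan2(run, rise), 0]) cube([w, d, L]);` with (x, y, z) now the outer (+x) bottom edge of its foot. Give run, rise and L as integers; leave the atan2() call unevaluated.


translate([320, 0, 600]) cube([103, 1314, 49]);
translate([0, 117, 0]) rotate([0, atan2(320, 600), 0]) cube([31, 30, 680]);
translate([743, 117, 0]) mirror([1, 0, 0]) rotate([0, atan2(320, 600), 0]) cube([31, 30, 680]);
translate([0, 1167, 0]) rotate([0, atan2(320, 600), 0]) cube([31, 30, 680]);
translate([743, 1167, 0]) mirror([1, 0, 0]) rotate([0, atan2(320, 600), 0]) cube([31, 30, 680]);


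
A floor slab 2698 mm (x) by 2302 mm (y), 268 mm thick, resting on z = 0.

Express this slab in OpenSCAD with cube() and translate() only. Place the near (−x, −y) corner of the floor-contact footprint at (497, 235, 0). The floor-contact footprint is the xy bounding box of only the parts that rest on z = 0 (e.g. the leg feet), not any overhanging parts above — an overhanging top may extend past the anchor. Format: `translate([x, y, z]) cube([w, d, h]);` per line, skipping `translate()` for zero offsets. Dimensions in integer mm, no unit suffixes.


translate([497, 235, 0]) cube([2698, 2302, 268]);


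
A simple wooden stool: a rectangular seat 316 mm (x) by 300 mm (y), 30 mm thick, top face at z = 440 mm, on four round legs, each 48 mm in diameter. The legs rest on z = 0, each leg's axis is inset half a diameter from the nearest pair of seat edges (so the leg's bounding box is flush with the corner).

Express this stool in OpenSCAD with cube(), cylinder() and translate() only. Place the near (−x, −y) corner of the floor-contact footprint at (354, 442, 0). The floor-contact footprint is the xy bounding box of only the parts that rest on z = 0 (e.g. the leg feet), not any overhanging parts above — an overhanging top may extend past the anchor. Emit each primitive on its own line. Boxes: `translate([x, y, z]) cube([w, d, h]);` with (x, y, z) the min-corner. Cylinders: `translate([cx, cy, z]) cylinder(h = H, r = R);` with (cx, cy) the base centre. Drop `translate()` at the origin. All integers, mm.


translate([354, 442, 410]) cube([316, 300, 30]);
translate([378, 466, 0]) cylinder(h = 410, r = 24);
translate([646, 466, 0]) cylinder(h = 410, r = 24);
translate([378, 718, 0]) cylinder(h = 410, r = 24);
translate([646, 718, 0]) cylinder(h = 410, r = 24);


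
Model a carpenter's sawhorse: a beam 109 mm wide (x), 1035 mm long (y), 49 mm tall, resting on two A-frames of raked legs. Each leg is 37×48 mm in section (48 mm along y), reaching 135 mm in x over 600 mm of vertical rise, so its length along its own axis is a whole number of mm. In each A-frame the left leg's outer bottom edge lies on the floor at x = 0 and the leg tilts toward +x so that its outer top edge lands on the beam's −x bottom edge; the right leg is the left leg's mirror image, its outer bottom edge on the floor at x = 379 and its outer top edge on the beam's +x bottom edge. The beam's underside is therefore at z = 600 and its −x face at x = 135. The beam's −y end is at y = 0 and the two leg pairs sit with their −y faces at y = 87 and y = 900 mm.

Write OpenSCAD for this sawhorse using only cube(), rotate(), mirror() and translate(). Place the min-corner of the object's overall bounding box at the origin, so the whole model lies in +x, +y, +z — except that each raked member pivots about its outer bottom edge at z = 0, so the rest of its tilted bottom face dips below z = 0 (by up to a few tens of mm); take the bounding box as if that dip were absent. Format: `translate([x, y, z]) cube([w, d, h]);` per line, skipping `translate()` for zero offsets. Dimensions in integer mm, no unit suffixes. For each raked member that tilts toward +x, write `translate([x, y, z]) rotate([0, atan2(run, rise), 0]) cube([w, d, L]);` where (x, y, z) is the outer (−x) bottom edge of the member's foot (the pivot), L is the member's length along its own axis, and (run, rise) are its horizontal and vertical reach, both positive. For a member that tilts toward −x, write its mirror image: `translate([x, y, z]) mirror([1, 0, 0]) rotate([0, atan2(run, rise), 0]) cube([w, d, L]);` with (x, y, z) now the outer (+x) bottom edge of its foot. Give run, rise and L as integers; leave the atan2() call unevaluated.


// leg length = √(135² + 600²) = 615
// right-leg outer foot x = 2·135 + 109 = 379
// beam min-corner = (135, 0, 600)
translate([135, 0, 600]) cube([109, 1035, 49]);
translate([0, 87, 0]) rotate([0, atan2(135, 600), 0]) cube([37, 48, 615]);
translate([379, 87, 0]) mirror([1, 0, 0]) rotate([0, atan2(135, 600), 0]) cube([37, 48, 615]);
translate([0, 900, 0]) rotate([0, atan2(135, 600), 0]) cube([37, 48, 615]);
translate([379, 900, 0]) mirror([1, 0, 0]) rotate([0, atan2(135, 600), 0]) cube([37, 48, 615]);


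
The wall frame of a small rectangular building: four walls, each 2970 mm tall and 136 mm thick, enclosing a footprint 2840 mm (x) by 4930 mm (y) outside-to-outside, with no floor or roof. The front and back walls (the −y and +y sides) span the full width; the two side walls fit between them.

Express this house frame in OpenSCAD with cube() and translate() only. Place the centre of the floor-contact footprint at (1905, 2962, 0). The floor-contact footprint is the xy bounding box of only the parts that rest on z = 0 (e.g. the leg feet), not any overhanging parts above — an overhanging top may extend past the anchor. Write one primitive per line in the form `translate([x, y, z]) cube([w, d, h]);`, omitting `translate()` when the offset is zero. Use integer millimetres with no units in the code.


translate([485, 497, 0]) cube([2840, 136, 2970]);
translate([485, 5291, 0]) cube([2840, 136, 2970]);
translate([485, 633, 0]) cube([136, 4658, 2970]);
translate([3189, 633, 0]) cube([136, 4658, 2970]);


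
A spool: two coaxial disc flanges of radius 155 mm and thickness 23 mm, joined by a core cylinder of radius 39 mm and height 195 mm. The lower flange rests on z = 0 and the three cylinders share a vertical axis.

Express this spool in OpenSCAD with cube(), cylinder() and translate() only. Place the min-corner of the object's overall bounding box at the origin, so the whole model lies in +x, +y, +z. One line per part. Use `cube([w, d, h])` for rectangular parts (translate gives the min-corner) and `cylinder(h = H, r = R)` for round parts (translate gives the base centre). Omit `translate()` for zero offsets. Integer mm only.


translate([155, 155, 0]) cylinder(h = 23, r = 155);
translate([155, 155, 23]) cylinder(h = 195, r = 39);
translate([155, 155, 218]) cylinder(h = 23, r = 155);


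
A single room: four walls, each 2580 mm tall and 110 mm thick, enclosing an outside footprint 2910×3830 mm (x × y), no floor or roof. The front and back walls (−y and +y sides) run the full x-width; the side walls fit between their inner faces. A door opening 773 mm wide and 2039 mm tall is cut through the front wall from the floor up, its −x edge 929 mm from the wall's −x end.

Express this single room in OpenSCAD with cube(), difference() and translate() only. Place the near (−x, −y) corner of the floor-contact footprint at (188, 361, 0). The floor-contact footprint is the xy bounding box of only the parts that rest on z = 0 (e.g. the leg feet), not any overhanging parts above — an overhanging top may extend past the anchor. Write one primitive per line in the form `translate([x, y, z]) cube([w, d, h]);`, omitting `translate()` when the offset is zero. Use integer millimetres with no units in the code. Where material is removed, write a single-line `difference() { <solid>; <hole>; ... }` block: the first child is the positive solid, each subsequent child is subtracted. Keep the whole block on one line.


difference() { translate([188, 361, 0]) cube([2910, 110, 2580]); translate([1117, 361, 0]) cube([773, 110, 2039]); }
translate([188, 4081, 0]) cube([2910, 110, 2580]);
translate([188, 471, 0]) cube([110, 3610, 2580]);
translate([2988, 471, 0]) cube([110, 3610, 2580]);


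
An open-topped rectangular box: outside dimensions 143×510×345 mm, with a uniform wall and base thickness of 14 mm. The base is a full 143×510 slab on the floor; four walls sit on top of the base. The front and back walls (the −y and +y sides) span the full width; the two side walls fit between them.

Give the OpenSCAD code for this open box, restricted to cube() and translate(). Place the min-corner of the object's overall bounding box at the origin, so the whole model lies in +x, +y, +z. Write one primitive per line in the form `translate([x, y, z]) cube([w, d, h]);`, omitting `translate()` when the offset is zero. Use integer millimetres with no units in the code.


cube([143, 510, 14]);
translate([0, 0, 14]) cube([143, 14, 331]);
translate([0, 496, 14]) cube([143, 14, 331]);
translate([0, 14, 14]) cube([14, 482, 331]);
translate([129, 14, 14]) cube([14, 482, 331]);


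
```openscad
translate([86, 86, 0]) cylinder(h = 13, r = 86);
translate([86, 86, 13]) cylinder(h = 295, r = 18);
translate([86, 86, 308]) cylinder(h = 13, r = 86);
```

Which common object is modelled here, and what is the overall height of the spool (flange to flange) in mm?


A spool. The overall height is 321 mm.

Three coaxial cylinders, large–small–large — a spool. Two 13 mm flanges and a 295 mm core give 13 + 295 + 13 = 321 mm.


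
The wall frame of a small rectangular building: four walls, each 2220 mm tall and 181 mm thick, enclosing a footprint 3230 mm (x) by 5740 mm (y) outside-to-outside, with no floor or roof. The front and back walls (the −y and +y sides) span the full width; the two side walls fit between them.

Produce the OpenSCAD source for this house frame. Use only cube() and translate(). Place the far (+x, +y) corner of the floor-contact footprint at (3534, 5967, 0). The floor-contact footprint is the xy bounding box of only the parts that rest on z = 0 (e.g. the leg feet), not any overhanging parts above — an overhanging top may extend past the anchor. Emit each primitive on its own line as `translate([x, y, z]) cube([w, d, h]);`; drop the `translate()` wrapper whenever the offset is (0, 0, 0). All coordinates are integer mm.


translate([304, 227, 0]) cube([3230, 181, 2220]);
translate([304, 5786, 0]) cube([3230, 181, 2220]);
translate([304, 408, 0]) cube([181, 5378, 2220]);
translate([3353, 408, 0]) cube([181, 5378, 2220]);


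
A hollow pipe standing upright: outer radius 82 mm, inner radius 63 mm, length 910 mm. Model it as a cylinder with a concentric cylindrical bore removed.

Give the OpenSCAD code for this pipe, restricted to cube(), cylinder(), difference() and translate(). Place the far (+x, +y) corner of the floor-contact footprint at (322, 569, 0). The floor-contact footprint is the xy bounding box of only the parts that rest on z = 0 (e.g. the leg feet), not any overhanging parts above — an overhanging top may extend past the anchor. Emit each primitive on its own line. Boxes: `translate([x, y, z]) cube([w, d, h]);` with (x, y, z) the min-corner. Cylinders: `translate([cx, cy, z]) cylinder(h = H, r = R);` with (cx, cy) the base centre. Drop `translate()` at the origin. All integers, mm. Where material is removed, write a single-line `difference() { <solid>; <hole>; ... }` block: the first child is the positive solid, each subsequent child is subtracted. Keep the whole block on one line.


difference() { translate([240, 487, 0]) cylinder(h = 910, r = 82); translate([240, 487, 0]) cylinder(h = 910, r = 63); }


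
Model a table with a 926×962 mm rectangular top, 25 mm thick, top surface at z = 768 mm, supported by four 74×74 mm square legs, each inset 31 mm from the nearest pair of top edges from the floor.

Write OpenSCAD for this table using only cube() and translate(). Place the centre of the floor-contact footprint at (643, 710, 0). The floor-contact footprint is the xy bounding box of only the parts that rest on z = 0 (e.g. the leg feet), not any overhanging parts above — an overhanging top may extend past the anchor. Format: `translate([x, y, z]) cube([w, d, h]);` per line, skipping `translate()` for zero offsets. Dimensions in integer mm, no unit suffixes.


translate([180, 229, 743]) cube([926, 962, 25]);
translate([211, 260, 0]) cube([74, 74, 743]);
translate([1001, 260, 0]) cube([74, 74, 743]);
translate([211, 1086, 0]) cube([74, 74, 743]);
translate([1001, 1086, 0]) cube([74, 74, 743]);


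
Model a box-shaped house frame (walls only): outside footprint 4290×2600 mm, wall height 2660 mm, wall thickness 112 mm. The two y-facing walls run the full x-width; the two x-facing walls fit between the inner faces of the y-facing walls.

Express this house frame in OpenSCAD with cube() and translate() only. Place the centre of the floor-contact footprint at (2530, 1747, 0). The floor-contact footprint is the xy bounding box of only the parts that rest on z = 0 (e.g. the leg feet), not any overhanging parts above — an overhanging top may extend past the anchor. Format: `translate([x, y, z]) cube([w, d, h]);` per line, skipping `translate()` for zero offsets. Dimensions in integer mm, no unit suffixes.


translate([385, 447, 0]) cube([4290, 112, 2660]);
translate([385, 2935, 0]) cube([4290, 112, 2660]);
translate([385, 559, 0]) cube([112, 2376, 2660]);
translate([4563, 559, 0]) cube([112, 2376, 2660]);


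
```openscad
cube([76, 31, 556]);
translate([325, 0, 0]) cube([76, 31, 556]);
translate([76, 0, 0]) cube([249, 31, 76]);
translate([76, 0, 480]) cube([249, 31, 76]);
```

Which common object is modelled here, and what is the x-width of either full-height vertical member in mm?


A picture frame. The border width is 76 mm.

Four thin pieces enclosing a rectangular opening — a picture frame. The two full-height stiles are 556 mm tall; the top rail sits at z = 480 and is 76 mm tall, so the border above the opening is 556 − 480 = 76 mm, matching the stile x-width.


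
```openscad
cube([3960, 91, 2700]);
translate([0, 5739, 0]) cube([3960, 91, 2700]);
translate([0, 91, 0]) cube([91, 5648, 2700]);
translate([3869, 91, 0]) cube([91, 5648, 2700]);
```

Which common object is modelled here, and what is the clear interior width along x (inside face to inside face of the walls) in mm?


A house (or room) frame. The interior width is 3778 mm.

Four 2700 mm walls enclosing a rectangle with no floor or roof — a room or house frame. Outside width is 3960 mm and wall thickness is 91 mm, so the interior width is 3960 − 2 × 91 = 3778 mm.


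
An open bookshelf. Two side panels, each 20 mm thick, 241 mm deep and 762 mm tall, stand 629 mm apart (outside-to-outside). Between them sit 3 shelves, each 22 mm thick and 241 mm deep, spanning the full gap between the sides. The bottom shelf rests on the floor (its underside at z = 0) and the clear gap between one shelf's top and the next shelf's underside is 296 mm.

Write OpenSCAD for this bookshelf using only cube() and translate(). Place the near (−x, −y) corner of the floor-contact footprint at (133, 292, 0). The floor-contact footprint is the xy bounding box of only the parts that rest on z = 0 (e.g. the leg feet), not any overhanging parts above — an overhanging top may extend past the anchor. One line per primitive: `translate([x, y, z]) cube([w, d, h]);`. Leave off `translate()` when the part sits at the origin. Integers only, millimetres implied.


translate([133, 292, 0]) cube([20, 241, 762]);
translate([742, 292, 0]) cube([20, 241, 762]);
translate([153, 292, 0]) cube([589, 241, 22]);
translate([153, 292, 318]) cube([589, 241, 22]);
translate([153, 292, 636]) cube([589, 241, 22]);


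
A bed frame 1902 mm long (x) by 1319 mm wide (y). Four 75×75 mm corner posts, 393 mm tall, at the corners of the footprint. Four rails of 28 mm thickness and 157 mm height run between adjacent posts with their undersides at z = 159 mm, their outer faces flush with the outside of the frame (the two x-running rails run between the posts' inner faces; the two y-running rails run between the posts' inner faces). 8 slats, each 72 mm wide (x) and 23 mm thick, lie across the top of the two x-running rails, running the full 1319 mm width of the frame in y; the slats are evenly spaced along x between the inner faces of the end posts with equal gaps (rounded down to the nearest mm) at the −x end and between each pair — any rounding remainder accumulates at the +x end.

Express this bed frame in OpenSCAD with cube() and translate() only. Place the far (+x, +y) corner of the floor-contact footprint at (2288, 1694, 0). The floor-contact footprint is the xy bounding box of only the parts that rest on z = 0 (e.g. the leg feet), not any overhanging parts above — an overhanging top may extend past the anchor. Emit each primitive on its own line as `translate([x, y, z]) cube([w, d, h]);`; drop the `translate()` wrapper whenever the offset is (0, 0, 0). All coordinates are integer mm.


// slat z = rail_z + rail_h = 159 + 157 = 316
// slat gap = ⌊(1752 − 8·72) / 9⌋ = 130
translate([386, 375, 0]) cube([75, 75, 393]);
translate([386, 1619, 0]) cube([75, 75, 393]);
translate([2213, 375, 0]) cube([75, 75, 393]);
translate([2213, 1619, 0]) cube([75, 75, 393]);
translate([461, 375, 159]) cube([1752, 28, 157]);
translate([461, 1666, 159]) cube([1752, 28, 157]);
translate([386, 450, 159]) cube([28, 1169, 157]);
translate([2260, 450, 159]) cube([28, 1169, 157]);
translate([591, 375, 316]) cube([72, 1319, 23]);
translate([793, 375, 316]) cube([72, 1319, 23]);
translate([995, 375, 316]) cube([72, 1319, 23]);
translate([1197, 375, 316]) cube([72, 1319, 23]);
translate([1399, 375, 316]) cube([72, 1319, 23]);
translate([1601, 375, 316]) cube([72, 1319, 23]);
translate([1803, 375, 316]) cube([72, 1319, 23]);
translate([2005, 375, 316]) cube([72, 1319, 23]);


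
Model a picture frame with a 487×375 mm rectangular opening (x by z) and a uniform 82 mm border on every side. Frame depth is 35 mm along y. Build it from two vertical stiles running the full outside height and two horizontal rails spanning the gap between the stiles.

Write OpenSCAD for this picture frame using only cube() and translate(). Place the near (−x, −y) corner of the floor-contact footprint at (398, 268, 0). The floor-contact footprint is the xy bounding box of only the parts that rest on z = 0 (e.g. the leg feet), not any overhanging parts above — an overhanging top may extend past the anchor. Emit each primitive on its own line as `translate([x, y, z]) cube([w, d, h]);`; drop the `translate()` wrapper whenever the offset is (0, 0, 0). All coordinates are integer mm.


translate([398, 268, 0]) cube([82, 35, 539]);
translate([967, 268, 0]) cube([82, 35, 539]);
translate([480, 268, 0]) cube([487, 35, 82]);
translate([480, 268, 457]) cube([487, 35, 82]);


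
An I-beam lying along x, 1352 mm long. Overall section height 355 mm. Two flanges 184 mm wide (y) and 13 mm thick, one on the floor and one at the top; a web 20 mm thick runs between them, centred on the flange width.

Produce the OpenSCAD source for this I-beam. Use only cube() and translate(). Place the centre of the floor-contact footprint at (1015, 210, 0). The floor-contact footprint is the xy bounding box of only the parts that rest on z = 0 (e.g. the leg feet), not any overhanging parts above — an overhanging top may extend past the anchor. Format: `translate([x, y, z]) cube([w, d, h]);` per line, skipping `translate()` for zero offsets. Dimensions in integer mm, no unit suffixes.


translate([339, 118, 0]) cube([1352, 184, 13]);
translate([339, 200, 13]) cube([1352, 20, 329]);
translate([339, 118, 342]) cube([1352, 184, 13]);


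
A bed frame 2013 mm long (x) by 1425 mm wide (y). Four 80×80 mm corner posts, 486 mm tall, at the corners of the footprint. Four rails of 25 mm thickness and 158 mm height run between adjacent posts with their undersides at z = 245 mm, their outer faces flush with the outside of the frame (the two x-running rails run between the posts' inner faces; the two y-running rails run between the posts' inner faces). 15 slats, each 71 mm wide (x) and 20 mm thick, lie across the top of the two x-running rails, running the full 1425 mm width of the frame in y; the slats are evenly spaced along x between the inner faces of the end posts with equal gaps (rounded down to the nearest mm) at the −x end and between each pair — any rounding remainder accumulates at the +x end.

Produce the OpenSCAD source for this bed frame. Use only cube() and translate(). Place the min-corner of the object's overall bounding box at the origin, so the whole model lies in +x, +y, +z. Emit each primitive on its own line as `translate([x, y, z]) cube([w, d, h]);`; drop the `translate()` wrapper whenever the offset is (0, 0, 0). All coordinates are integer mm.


cube([80, 80, 486]);
translate([0, 1345, 0]) cube([80, 80, 486]);
translate([1933, 0, 0]) cube([80, 80, 486]);
translate([1933, 1345, 0]) cube([80, 80, 486]);
translate([80, 0, 245]) cube([1853, 25, 158]);
translate([80, 1400, 245]) cube([1853, 25, 158]);
translate([0, 80, 245]) cube([25, 1265, 158]);
translate([1988, 80, 245]) cube([25, 1265, 158]);
translate([129, 0, 403]) cube([71, 1425, 20]);
translate([249, 0, 403]) cube([71, 1425, 20]);
translate([369, 0, 403]) cube([71, 1425, 20]);
translate([489, 0, 403]) cube([71, 1425, 20]);
translate([609, 0, 403]) cube([71, 1425, 20]);
translate([729, 0, 403]) cube([71, 1425, 20]);
translate([849, 0, 403]) cube([71, 1425, 20]);
translate([969, 0, 403]) cube([71, 1425, 20]);
translate([1089, 0, 403]) cube([71, 1425, 20]);
translate([1209, 0, 403]) cube([71, 1425, 20]);
translate([1329, 0, 403]) cube([71, 1425, 20]);
translate([1449, 0, 403]) cube([71, 1425, 20]);
translate([1569, 0, 403]) cube([71, 1425, 20]);
translate([1689, 0, 403]) cube([71, 1425, 20]);
translate([1809, 0, 403]) cube([71, 1425, 20]);
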